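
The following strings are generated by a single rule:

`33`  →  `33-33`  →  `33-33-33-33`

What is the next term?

33-33-33-33-33-33-33-33

Each string is two copies of the previous one joined by '-'.
One more doubling of 33-33-33-33 gives the answer.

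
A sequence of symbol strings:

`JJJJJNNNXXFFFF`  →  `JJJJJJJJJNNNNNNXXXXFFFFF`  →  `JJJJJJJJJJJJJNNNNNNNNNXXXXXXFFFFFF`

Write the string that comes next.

JJJJJJJJJJJJJJJJJNNNNNNNNNNNNXXXXXXXXFFFFFFF

The n-th term is 4n+1 J's then 3n N's then 2n X's then n+3 F's (n = 1, 2, …).
For the next term, n = 4, so the run lengths are 17, 12, 8, 7.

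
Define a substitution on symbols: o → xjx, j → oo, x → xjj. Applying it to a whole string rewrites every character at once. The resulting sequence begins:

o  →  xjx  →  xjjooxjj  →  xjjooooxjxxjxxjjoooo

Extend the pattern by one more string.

Rewriting the 20 symbols of xjjooooxjxxjxxjjoooo one by one yields xjj oo oo xjx xjx xjx xjx xjj oo xjj xjj oo xjj xjj oo oo xjx xjx xjx xjx; concatenated:

xjjooooxjxxjxxjxxjxxjjooxjjxjjooxjjxjjooooxjxxjxxjxxjx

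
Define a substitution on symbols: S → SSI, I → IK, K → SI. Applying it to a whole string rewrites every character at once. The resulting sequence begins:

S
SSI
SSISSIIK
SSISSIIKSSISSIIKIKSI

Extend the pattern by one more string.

Rewriting the 20 symbols of SSISSIIKSSISSIIKIKSI one by one yields SSI SSI IK SSI SSI IK IK SI SSI SSI IK SSI SSI IK IK SI IK SI SSI IK; concatenated:

SSISSIIKSSISSIIKIKSISSISSIIKSSISSIIKIKSIIKSISSIIK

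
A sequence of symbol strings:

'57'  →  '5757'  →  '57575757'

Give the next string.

Every step duplicates the string.
So the next term is two copies of 57575757.

5757575757575757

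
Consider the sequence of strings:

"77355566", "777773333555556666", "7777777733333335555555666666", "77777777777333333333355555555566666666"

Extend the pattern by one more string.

777777777777773333333333333555555555556666666666

The n-th term is 3n-1 7's then 3n-2 3's then 2n+1 5's then 2n 6's (n = 1, 2, …).
At n = 5 the blocks have lengths 14, 13, 11, 10.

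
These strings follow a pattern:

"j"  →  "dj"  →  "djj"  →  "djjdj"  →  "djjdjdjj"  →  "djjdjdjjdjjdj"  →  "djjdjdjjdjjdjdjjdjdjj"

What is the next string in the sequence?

djjdjdjjdjjdjdjjdjdjjdjjdjdjjdjjdj

Each term (from the third on) is the previous term followed by the one before it: term 3 = dj·j = djj.
The next term joins djjdjdjjdjjdjdjjdjdjj and djjdjdjjdjjdj.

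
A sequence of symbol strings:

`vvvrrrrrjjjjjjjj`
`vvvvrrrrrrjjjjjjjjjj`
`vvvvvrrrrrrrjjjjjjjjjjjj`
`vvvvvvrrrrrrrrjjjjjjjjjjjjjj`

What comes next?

Term n consists of n v's, followed by n+2 r's, followed by 2n+2 j's, where the shown terms are n = 3, 4, 5, 6.
Setting n = 7 gives 7, 9, 16 characters in each block.

vvvvvvvrrrrrrrrrjjjjjjjjjjjjjjjj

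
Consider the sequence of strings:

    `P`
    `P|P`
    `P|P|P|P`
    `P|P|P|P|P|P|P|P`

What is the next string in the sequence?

P|P|P|P|P|P|P|P|P|P|P|P|P|P|P|P

s(k+1) = s(k)·|·s(k) — each term doubles the last with '|' between the halves.
One more doubling of P|P|P|P|P|P|P|P gives the answer.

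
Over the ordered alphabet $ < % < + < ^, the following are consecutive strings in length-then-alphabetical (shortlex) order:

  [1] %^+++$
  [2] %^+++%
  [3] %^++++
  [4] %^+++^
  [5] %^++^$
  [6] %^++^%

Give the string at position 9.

%^+^$$

Stepping forward 3 times from %^++^%: %^++^% → %^++^+ → %^++^^, then the target.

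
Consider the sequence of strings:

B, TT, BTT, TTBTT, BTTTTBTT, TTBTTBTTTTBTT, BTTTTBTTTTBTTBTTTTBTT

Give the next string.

TTBTTBTTTTBTTBTTTTBTTTTBTTBTTTTBTT

Each term (from the third on) is the two preceding terms concatenated in order: term 3 = B·TT = BTT.
The next term joins TTBTTBTTTTBTT and BTTTTBTTTTBTTBTTTTBTT.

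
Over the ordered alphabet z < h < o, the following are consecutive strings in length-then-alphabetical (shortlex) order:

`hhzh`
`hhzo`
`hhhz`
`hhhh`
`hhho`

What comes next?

hhoz

Treat hhho as a base-3 numeral over the given alphabet and add one, carrying through any trailing o's.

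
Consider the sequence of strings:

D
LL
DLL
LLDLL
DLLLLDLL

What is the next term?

LLDLLDLLLLDLL

Each term (from the third on) is the two preceding terms concatenated in order: term 3 = D·LL = DLL.
Continuing: LLDLL · DLLLLDLL gives term 6.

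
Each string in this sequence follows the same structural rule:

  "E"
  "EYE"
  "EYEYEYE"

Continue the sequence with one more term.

Each string is two copies of the previous one joined by 'Y'.
So the next term is two copies of EYEYEYE with 'Y' between the halves.

EYEYEYEYEYEYEYE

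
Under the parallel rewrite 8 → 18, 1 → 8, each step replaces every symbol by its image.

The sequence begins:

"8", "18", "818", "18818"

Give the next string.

Expanding 18818: 1→8, 8→18, 8→18, 1→8, 8→18. Concatenated: 8 18 18 8 18.

81818818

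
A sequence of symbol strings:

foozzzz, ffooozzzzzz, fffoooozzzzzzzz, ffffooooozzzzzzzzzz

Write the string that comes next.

fffffoooooozzzzzzzzzzzz

The n-th term is n-1 f's then n o's then 2n z's, where the shown terms are n = 2, 3, 4, 5.
For the next term, n = 6, so the run lengths are 5, 6, 12.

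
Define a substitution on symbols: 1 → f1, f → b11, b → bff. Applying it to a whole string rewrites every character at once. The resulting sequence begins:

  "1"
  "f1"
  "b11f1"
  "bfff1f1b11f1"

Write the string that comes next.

bffb11b11b11f1b11f1bfff1f1b11f1

Rewriting each symbol of bfff1f1b11f1: b→bff, f→b11, f→b11, f→b11, 1→f1, f→b11, 1→f1, b→bff, 1→f1, 1→f1, f→b11, 1→f1, which concatenates to bff b11 b11 b11 f1 b11 f1 bff f1 f1 b11 f1.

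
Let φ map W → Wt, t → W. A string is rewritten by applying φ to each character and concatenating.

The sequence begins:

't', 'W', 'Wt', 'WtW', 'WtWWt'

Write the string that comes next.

WtWWtWtW

Apply φ to WtWWt symbol by symbol: W→Wt, t→W, W→Wt, W→Wt, t→W; joined: Wt W Wt Wt W.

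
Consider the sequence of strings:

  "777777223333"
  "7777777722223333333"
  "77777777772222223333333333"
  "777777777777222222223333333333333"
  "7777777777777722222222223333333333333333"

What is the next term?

77777777777777772222222222223333333333333333333

Term n consists of 2n+2 7's, followed by 2n-2 2's, followed by 3n-2 3's, where the shown terms are n = 2, 3, 4, 5, 6.
Setting n = 7 gives 16, 12, 19 characters in each block.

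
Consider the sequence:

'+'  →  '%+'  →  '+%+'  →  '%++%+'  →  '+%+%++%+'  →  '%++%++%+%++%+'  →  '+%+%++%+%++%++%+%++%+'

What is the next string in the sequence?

%++%++%+%++%++%+%++%+%++%++%+%++%+

This is a Fibonacci-style word recurrence s(k) = s(k−2)·s(k−1): e.g. +·%+ = +%+.
The next term joins %++%++%+%++%+ and +%+%++%+%++%++%+%++%+.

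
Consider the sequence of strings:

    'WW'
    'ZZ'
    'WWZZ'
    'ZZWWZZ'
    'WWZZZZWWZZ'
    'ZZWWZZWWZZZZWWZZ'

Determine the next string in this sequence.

Each term (from the third on) is the two preceding terms concatenated in order: term 3 = WW·ZZ = WWZZ.
The next term joins WWZZZZWWZZ and ZZWWZZWWZZZZWWZZ.

WWZZZZWWZZZZWWZZWWZZZZWWZZ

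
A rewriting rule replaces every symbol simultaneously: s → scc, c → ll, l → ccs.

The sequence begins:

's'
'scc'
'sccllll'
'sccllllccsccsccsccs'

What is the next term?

sccllllccsccsccsccsllllsccllllsccllllsccllllscc

Replace each of the 19 characters of sccllllccsccsccsccs in place — scc ll ll ccs ccs ccs ccs ll ll scc ll ll scc ll ll scc ll ll scc — and concatenate.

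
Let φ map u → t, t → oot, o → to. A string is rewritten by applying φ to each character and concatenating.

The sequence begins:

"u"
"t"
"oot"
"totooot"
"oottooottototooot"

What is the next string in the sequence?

Rewriting the 17 symbols of oottooottototooot one by one yields to to oot oot to to to oot oot to oot to oot to to to oot; concatenated:

totoootoottototoootoottooottooottototooot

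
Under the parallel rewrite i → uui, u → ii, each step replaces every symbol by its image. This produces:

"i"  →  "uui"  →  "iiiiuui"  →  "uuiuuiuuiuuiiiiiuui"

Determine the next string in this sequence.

Replace each of the 19 characters of uuiuuiuuiuuiiiiiuui in place — ii ii uui ii ii uui ii ii uui ii ii uui uui uui uui uui ii ii uui — and concatenate.

iiiiuuiiiiiuuiiiiiuuiiiiiuuiuuiuuiuuiuuiiiiiuui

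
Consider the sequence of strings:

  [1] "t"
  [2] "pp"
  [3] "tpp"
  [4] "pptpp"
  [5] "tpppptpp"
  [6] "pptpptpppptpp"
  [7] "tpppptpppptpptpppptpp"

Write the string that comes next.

Each term (from the third on) is the two preceding terms concatenated in order: term 3 = t·pp = tpp.
So term 8 is pptpptpppptpp·tpppptpppptpptpppptpp.

pptpptpppptpptpppptpppptpptpppptpp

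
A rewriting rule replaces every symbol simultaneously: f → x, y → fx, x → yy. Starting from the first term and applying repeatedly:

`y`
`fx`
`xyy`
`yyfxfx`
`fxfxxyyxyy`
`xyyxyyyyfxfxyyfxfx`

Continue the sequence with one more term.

Replace each of the 18 characters of xyyxyyyyfxfxyyfxfx in place — yy fx fx yy fx fx fx fx x yy x yy fx fx x yy x yy — and concatenate.

yyfxfxyyfxfxfxfxxyyxyyfxfxxyyxyy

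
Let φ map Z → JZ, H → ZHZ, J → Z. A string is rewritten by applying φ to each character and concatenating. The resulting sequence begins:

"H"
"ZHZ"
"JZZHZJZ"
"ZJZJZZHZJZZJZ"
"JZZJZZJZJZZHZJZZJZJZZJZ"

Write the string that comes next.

Replace each of the 23 characters of JZZJZZJZJZZHZJZZJZJZZJZ in place — Z JZ JZ Z JZ JZ Z JZ Z JZ JZ ZHZ JZ Z JZ JZ Z JZ Z JZ JZ Z JZ — and concatenate.

ZJZJZZJZJZZJZZJZJZZHZJZZJZJZZJZZJZJZZJZ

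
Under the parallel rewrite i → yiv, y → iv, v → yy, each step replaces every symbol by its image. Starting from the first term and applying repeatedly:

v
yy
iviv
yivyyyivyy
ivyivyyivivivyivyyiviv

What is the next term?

yivyyivyivyyivivyivyyyivyyyivyyivyivyyivivyivyyyivyy

Replace each of the 22 characters of ivyivyyivivivyivyyiviv in place — yiv yy iv yiv yy iv iv yiv yy yiv yy yiv yy iv yiv yy iv iv yiv yy yiv yy — and concatenate.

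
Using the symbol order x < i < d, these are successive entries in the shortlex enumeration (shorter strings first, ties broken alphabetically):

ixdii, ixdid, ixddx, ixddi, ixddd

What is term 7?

Stepping forward 2 times from ixddd: ixddd → iixxx, then the target.

iixxi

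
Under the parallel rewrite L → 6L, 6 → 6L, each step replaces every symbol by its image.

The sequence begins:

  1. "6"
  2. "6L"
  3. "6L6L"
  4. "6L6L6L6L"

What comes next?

6L6L6L6L6L6L6L6L

Expanding 6L6L6L6L: 6→6L, L→6L, 6→6L, L→6L, 6→6L, L→6L, 6→6L, L→6L. Concatenated: 6L 6L 6L 6L 6L 6L 6L 6L.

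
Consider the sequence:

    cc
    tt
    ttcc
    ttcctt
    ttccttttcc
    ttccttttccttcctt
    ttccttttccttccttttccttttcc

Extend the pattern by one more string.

This is a Fibonacci-style word recurrence s(k) = s(k−1)·s(k−2): e.g. tt·cc = ttcc.
The next term joins ttccttttccttccttttccttttcc and ttccttttccttcctt.

ttccttttccttccttttccttttccttccttttccttcctt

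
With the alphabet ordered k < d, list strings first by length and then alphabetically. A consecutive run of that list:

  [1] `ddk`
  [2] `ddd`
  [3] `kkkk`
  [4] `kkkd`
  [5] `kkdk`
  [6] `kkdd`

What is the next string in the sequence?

The successor of kkdd increments the rightmost position that isn't already d and resets every position after it to k.

kdkk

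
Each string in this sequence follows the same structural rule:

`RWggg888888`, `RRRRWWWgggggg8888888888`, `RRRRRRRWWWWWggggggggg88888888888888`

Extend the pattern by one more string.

The n-th term is 3n-2 R's then 2n-1 W's then 3n g's then 4n+2 8's (n = 1, 2, …).
For the next term, n = 4, so the run lengths are 10, 7, 12, 18.

RRRRRRRRRRWWWWWWWgggggggggggg888888888888888888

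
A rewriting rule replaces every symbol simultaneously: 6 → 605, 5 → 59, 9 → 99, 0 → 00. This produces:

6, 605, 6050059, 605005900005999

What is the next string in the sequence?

Rewriting the 15 symbols of 605005900005999 one by one yields 605 00 59 00 00 59 99 00 00 00 00 59 99 99 99; concatenated:

6050059000059990000000059999999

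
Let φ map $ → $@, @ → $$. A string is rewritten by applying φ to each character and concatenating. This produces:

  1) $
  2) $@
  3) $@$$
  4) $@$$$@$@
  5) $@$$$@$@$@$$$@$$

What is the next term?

Applying the rule to each of the 16 symbols of $@$$$@$@$@$$$@$$ gives the pieces $@ $$ $@ $@ $@ $$ $@ $$ $@ $$ $@ $@ $@ $$ $@ $@, which concatenate to the answer.

$@$$$@$@$@$$$@$$$@$$$@$@$@$$$@$@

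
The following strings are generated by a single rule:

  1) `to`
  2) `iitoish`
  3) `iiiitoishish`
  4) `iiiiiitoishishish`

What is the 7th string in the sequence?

iiiiiiiiiiiitoishishishishishish

Each term wraps the previous one in ii on the left and ish on the right.
From iiiiiitoishishish, 3 further steps: iiiiiitoishishish → iiiiiiiitoishishishish → iiiiiiiiiitoishishishishish → (answer).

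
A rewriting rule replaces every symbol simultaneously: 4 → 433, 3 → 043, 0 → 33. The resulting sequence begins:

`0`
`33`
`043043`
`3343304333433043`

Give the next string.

Rewriting the 16 symbols of 3343304333433043 one by one yields 043 043 433 043 043 33 433 043 043 043 433 043 043 33 433 043; concatenated:

0430434330430433343304304304343304304333433043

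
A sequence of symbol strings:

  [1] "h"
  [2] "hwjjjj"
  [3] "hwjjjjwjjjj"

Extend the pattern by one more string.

Each term is the previous one with wjjjj appended.
Applying this once more to hwjjjjwjjjj:

hwjjjjwjjjjwjjjj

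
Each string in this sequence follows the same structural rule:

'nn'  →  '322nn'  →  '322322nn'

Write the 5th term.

Each term is the previous one with 322 prepended.
From 322322nn, 2 further steps: 322322nn → 322322322nn → (answer).

322322322322nn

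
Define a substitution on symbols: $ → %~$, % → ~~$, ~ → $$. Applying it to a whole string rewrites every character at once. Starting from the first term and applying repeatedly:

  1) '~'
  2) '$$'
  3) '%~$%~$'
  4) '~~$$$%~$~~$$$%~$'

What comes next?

$$$$%~$%~$%~$~~$$$%~$$$$$%~$%~$%~$~~$$$%~$

Applying the rule to each of the 16 symbols of ~~$$$%~$~~$$$%~$ gives the pieces $$ $$ %~$ %~$ %~$ ~~$ $$ %~$ $$ $$ %~$ %~$ %~$ ~~$ $$ %~$, which concatenate to the answer.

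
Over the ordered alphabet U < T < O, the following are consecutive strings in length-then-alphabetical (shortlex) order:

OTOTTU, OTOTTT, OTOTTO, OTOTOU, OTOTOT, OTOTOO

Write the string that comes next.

OTOOUU

Find the rightmost character of OTOTOO below O, bump it to the next letter, and reset everything to its right to U.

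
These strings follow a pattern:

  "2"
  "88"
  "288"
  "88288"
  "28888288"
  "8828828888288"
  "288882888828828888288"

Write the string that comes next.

This is a Fibonacci-style word recurrence s(k) = s(k−2)·s(k−1): e.g. 2·88 = 288.
The next term joins 8828828888288 and 288882888828828888288.

8828828888288288882888828828888288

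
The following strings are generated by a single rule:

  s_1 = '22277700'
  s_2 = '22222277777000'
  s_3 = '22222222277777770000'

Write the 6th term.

The n-th term is 3n 2's then 2n+1 7's then n+1 0's (n = 1, 2, …).
Setting n = 6 gives 18, 13, 7 characters in each block.

22222222222222222277777777777770000000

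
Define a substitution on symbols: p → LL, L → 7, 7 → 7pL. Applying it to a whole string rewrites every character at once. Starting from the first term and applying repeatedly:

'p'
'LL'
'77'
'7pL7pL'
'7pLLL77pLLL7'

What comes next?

Rewriting each symbol of 7pLLL77pLLL7: 7→7pL, p→LL, L→7, L→7, L→7, 7→7pL, 7→7pL, p→LL, L→7, L→7, L→7, 7→7pL, which concatenates to 7pL LL 7 7 7 7pL 7pL LL 7 7 7 7pL.

7pLLL7777pL7pLLL7777pL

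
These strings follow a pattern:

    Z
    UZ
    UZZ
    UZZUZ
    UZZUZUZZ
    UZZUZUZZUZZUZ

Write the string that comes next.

From term 3 onward, concatenate the last term with the second-to-last: UZ·Z = UZZ, UZZ·UZ = UZZUZ, …
Continuing: UZZUZUZZUZZUZ · UZZUZUZZ gives term 7.

UZZUZUZZUZZUZUZZUZUZZ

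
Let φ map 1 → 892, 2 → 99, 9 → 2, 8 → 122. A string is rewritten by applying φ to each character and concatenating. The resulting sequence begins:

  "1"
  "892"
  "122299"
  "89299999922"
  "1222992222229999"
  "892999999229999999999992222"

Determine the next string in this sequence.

Applying the rule to each of the 27 symbols of 892999999229999999999992222 gives the pieces 122 2 99 2 2 2 2 2 2 99 99 2 2 2 2 2 2 2 2 2 2 2 2 99 99 99 99, which concatenate to the answer.

122299222222999922222222222299999999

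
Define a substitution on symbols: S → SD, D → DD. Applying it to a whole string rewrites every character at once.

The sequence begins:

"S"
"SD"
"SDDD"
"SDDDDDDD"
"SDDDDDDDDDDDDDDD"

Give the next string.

SDDDDDDDDDDDDDDDDDDDDDDDDDDDDDDD

Applying the rule to each of the 16 symbols of SDDDDDDDDDDDDDDD gives the pieces SD DD DD DD DD DD DD DD DD DD DD DD DD DD DD DD, which concatenate to the answer.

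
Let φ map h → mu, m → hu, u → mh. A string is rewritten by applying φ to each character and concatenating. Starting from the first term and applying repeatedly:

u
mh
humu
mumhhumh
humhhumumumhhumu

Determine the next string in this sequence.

φ(humhhumumumhhumu) expands symbol-by-symbol to mu mh hu mu mu mh hu mh hu mh hu mu mu mh hu mh; joining the 16 pieces gives the next term.

mumhhumumumhhumhhumhhumumumhhumh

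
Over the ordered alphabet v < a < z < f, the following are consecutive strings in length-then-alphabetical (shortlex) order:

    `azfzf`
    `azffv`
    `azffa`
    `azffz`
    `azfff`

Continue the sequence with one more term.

afvvv

Treat azfff as a base-4 numeral over the given alphabet and add one, carrying through any trailing f's.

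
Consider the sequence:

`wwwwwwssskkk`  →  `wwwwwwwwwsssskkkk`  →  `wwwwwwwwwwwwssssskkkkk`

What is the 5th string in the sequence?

Reading off run lengths: w runs 6, 9, 12; s runs 3, 4, 5; k runs 3, 4, 5 — each is linear in n, where the shown terms are n = 2, 3, 4.
Setting n = 6 gives 18, 7, 7 characters in each block.

wwwwwwwwwwwwwwwwwwssssssskkkkkkk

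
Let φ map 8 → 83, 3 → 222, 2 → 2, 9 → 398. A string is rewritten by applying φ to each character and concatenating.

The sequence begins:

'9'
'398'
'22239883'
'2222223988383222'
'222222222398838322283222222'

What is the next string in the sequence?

φ(222222222398838322283222222) expands symbol-by-symbol to 2 2 2 2 2 2 2 2 2 222 398 83 83 222 83 222 2 2 2 83 222 2 2 2 2 2 2; joining the 27 pieces gives the next term.

22222222222239883832228322222283222222222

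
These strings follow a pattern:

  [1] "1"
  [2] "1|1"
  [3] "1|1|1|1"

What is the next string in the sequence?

s(k+1) = s(k)·|·s(k) — each term doubles the last with '|' between the halves.
Doubling 1|1|1|1 with '|' between the halves:

1|1|1|1|1|1|1|1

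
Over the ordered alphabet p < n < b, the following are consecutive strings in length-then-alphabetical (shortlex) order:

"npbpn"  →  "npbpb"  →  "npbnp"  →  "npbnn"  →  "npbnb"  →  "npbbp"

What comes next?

npbbn

Treat npbbp as a base-3 numeral over the given alphabet and add one, carrying through any trailing b's.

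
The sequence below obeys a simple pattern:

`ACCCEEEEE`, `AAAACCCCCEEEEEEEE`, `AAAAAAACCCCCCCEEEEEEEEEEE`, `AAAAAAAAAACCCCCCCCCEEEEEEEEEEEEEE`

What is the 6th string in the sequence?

Each string has the form A^{3n-2} C^{2n+1} E^{3n+2} (n = 1, 2, …).
Setting n = 6 gives 16, 13, 20 characters in each block.

AAAAAAAAAAAAAAAACCCCCCCCCCCCCEEEEEEEEEEEEEEEEEEEE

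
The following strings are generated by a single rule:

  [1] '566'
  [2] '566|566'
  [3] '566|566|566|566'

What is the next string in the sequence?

Each string is two copies of the previous one joined by '|'.
Doubling 566|566|566|566 with '|' between the halves:

566|566|566|566|566|566|566|566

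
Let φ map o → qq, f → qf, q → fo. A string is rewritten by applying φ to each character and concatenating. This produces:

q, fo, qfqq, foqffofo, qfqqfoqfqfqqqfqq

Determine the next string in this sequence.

Replace each of the 16 characters of qfqqfoqfqfqqqfqq in place — fo qf fo fo qf qq fo qf fo qf fo fo fo qf fo fo — and concatenate.

foqffofoqfqqfoqffoqffofofoqffofo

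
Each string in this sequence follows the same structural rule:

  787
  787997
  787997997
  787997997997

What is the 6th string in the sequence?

787997997997997997

Every step adds 997 to the end: s(k+1) = s(k)·997.
From 787997997997, 2 further steps: 787997997997 → 787997997997997 → (answer).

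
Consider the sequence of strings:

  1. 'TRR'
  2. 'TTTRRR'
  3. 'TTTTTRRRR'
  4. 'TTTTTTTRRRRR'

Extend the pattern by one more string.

Reading off run lengths: T runs 1, 3, 5, 7; R runs 2, 3, 4, 5 — each is linear in n (n = 1, 2, …).
For the next term, n = 5, so the run lengths are 9, 6.

TTTTTTTTTRRRRRR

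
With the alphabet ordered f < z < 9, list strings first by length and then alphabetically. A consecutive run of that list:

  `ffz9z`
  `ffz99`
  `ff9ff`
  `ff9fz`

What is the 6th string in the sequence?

Advancing 2 positions from ff9fz through ff9fz → ff9f9 reaches term 6.

ff9zf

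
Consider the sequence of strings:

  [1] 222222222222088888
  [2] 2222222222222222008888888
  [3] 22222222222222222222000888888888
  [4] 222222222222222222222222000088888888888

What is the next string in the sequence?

2222222222222222222222222222000008888888888888

Reading off run lengths: 2 runs 12, 16, 20, 24; 0 runs 1, 2, 3, 4; 8 runs 5, 7, 9, 11 — each is linear in n, where the shown terms are n = 3, 4, 5, 6.
At n = 7 the blocks have lengths 28, 5, 13.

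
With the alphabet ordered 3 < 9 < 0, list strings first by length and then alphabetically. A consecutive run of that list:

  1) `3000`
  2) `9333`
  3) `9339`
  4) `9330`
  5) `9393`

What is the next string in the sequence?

The successor of 9393 increments the rightmost position that isn't already 0 and resets every position after it to 3.

9399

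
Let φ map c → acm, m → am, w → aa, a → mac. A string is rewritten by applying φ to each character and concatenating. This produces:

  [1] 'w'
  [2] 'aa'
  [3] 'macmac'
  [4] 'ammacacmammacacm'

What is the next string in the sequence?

macamammacacmmacacmammacamammacacmmacacmam

Applying the rule to each of the 16 symbols of ammacacmammacacm gives the pieces mac am am mac acm mac acm am mac am am mac acm mac acm am, which concatenate to the answer.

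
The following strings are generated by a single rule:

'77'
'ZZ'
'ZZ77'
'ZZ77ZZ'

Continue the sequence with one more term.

ZZ77ZZZZ77

From term 3 onward, concatenate the last term with the second-to-last: ZZ·77 = ZZ77, ZZ77·ZZ = ZZ77ZZ, …
Continuing: ZZ77ZZ · ZZ77 gives term 5.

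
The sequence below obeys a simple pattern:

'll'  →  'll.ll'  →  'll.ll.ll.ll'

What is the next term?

Every step duplicates the string with '.' between the halves.
Doubling ll.ll.ll.ll with '.' between the halves:

ll.ll.ll.ll.ll.ll.ll.ll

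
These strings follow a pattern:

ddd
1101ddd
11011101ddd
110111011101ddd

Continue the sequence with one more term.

Each term is the previous one with 1101 prepended.
Applying this once more to 110111011101ddd:

1101110111011101ddd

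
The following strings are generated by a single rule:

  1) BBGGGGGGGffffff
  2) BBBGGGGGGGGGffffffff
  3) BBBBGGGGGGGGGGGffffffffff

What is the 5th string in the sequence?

Each string has the form B^{n} G^{2n+3} f^{2n+2}, where the shown terms are n = 2, 3, 4.
For term 5, n = 6, so the run lengths are 6, 15, 14.

BBBBBBGGGGGGGGGGGGGGGffffffffffffff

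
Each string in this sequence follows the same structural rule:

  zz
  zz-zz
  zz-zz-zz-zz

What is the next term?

s(k+1) = s(k)·-·s(k) — each term doubles the last with '-' between the halves.
Doubling zz-zz-zz-zz with '-' between the halves:

zz-zz-zz-zz-zz-zz-zz-zz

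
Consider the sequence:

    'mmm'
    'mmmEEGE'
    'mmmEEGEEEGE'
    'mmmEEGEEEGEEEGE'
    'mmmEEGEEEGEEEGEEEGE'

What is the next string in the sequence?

Every step adds EEGE to the end: s(k+1) = s(k)·EEGE.
So the next term is mmmEEGEEEGEEEGEEEGE·EEGE.

mmmEEGEEEGEEEGEEEGEEEGE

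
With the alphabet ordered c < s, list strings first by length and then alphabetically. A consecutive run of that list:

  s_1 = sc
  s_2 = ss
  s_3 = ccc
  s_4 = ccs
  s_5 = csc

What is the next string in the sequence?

The successor of csc increments the rightmost position that isn't already s and resets every position after it to c.

css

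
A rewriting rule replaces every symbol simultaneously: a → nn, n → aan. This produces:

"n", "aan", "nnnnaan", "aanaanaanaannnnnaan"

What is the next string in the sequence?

Applying the rule to each of the 19 symbols of aanaanaanaannnnnaan gives the pieces nn nn aan nn nn aan nn nn aan nn nn aan aan aan aan aan nn nn aan, which concatenate to the answer.

nnnnaannnnnaannnnnaannnnnaanaanaanaanaannnnnaan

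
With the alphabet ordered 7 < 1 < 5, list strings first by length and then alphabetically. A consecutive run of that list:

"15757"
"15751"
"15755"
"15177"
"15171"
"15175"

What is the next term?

Find the rightmost character of 15175 below 5, bump it to the next letter, and reset everything to its right to 7.

15117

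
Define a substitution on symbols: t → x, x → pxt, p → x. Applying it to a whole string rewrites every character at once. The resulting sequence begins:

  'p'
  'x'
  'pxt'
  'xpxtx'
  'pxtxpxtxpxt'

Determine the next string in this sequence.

Rewriting each symbol of pxtxpxtxpxt: p→x, x→pxt, t→x, x→pxt, p→x, x→pxt, t→x, x→pxt, p→x, x→pxt, t→x, which concatenates to x pxt x pxt x pxt x pxt x pxt x.

xpxtxpxtxpxtxpxtxpxtx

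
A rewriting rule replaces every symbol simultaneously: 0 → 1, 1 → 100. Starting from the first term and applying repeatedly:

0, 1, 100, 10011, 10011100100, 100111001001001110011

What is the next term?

1001110010010011100111001110010010011100100

φ(100111001001001110011) expands symbol-by-symbol to 100 1 1 100 100 100 1 1 100 1 1 100 1 1 100 100 100 1 1 100 100; joining the 21 pieces gives the next term.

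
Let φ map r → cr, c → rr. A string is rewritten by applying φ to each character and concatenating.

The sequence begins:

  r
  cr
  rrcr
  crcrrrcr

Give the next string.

Rewriting each symbol of crcrrrcr: c→rr, r→cr, c→rr, r→cr, r→cr, r→cr, c→rr, r→cr, which concatenates to rr cr rr cr cr cr rr cr.

rrcrrrcrcrcrrrcr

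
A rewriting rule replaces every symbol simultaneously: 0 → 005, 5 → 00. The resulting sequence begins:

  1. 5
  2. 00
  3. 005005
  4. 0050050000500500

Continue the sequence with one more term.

Rewriting the 16 symbols of 0050050000500500 one by one yields 005 005 00 005 005 00 005 005 005 005 00 005 005 00 005 005; concatenated:

00500500005005000050050050050000500500005005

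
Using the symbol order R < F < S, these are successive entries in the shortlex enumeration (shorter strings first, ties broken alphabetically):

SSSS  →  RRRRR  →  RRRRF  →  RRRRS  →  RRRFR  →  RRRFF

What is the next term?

RRRFS

Find the rightmost character of RRRFF below S, bump it to the next letter, and reset everything to its right to R.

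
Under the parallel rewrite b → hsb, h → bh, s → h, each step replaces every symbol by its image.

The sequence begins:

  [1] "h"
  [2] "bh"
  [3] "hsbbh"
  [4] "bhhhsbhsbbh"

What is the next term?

hsbbhbhbhhhsbbhhhsbhsbbh

Apply φ to bhhhsbhsbbh symbol by symbol: b→hsb, h→bh, h→bh, h→bh, s→h, b→hsb, h→bh, s→h, b→hsb, b→hsb, h→bh; joined: hsb bh bh bh h hsb bh h hsb hsb bh.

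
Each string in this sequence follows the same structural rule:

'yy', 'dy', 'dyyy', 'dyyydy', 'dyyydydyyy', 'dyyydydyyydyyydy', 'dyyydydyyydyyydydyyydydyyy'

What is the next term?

From term 3 onward, concatenate the last term with the second-to-last: dy·yy = dyyy, dyyy·dy = dyyydy, …
So term 8 is dyyydydyyydyyydydyyydydyyy·dyyydydyyydyyydy.

dyyydydyyydyyydydyyydydyyydyyydydyyydyyydy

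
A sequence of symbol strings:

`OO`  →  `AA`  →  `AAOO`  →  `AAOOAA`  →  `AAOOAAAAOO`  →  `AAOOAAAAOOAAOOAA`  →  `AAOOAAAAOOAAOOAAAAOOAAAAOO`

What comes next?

From term 3 onward, concatenate the last term with the second-to-last: AA·OO = AAOO, AAOO·AA = AAOOAA, …
So term 8 is AAOOAAAAOOAAOOAAAAOOAAAAOO·AAOOAAAAOOAAOOAA.

AAOOAAAAOOAAOOAAAAOOAAAAOOAAOOAAAAOOAAOOAA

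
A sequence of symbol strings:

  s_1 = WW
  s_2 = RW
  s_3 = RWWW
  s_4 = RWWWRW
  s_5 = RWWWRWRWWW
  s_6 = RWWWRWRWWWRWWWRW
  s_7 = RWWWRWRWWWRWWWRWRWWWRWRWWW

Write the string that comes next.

RWWWRWRWWWRWWWRWRWWWRWRWWWRWWWRWRWWWRWWWRW

This is a Fibonacci-style word recurrence s(k) = s(k−1)·s(k−2): e.g. RW·WW = RWWW.
The next term joins RWWWRWRWWWRWWWRWRWWWRWRWWW and RWWWRWRWWWRWWWRW.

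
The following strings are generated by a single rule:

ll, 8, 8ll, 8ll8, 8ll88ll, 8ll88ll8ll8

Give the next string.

Each term (from the third on) is the previous term followed by the one before it: term 3 = 8·ll = 8ll.
The next term joins 8ll88ll8ll8 and 8ll88ll.

8ll88ll8ll88ll88ll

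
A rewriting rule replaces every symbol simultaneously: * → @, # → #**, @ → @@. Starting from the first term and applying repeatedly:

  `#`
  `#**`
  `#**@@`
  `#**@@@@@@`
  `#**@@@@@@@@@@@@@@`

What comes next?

Applying the rule to each of the 17 symbols of #**@@@@@@@@@@@@@@ gives the pieces #** @ @ @@ @@ @@ @@ @@ @@ @@ @@ @@ @@ @@ @@ @@ @@, which concatenate to the answer.

#**@@@@@@@@@@@@@@@@@@@@@@@@@@@@@@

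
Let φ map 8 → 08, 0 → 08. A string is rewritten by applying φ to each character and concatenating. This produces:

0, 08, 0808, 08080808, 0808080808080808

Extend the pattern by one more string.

Replace each of the 16 characters of 0808080808080808 in place — 08 08 08 08 08 08 08 08 08 08 08 08 08 08 08 08 — and concatenate.

08080808080808080808080808080808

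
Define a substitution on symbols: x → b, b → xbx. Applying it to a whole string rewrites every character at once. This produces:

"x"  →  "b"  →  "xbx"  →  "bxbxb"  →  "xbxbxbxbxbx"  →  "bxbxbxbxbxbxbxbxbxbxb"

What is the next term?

Rewriting the 21 symbols of bxbxbxbxbxbxbxbxbxbxb one by one yields xbx b xbx b xbx b xbx b xbx b xbx b xbx b xbx b xbx b xbx b xbx; concatenated:

xbxbxbxbxbxbxbxbxbxbxbxbxbxbxbxbxbxbxbxbxbx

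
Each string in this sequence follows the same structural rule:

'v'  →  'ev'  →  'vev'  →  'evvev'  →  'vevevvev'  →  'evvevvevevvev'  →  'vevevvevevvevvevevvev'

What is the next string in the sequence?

Each term (from the third on) is the two preceding terms concatenated in order: term 3 = v·ev = vev.
Continuing: evvevvevevvev · vevevvevevvevvevevvev gives term 8.

evvevvevevvevvevevvevevvevvevevvev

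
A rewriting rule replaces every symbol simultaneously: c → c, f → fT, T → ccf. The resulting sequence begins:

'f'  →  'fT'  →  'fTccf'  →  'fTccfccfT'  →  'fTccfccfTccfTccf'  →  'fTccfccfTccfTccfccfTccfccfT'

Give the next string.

fTccfccfTccfTccfccfTccfccfTccfTccfccfTccfTccf

Replace each of the 27 characters of fTccfccfTccfTccfccfTccfccfT in place — fT ccf c c fT c c fT ccf c c fT ccf c c fT c c fT ccf c c fT c c fT ccf — and concatenate.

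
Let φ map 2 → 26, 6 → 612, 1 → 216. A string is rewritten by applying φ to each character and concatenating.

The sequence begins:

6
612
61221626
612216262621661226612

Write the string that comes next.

6122162626216612266122661226216612612216262661261221626

φ(612216262621661226612) expands symbol-by-symbol to 612 216 26 26 216 612 26 612 26 612 26 216 612 612 216 26 26 612 612 216 26; joining the 21 pieces gives the next term.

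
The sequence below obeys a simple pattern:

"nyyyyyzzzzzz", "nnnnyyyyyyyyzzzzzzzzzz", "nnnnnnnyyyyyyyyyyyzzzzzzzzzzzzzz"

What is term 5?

nnnnnnnnnnnnnyyyyyyyyyyyyyyyyyzzzzzzzzzzzzzzzzzzzzzz

Reading off run lengths: n runs 1, 4, 7; y runs 5, 8, 11; z runs 6, 10, 14 — each is linear in n (n = 1, 2, …).
For term 5, n = 5, so the run lengths are 13, 17, 22.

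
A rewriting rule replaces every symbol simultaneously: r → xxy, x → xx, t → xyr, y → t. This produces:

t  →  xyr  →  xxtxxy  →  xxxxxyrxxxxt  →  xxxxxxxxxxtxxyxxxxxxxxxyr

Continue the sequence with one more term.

Applying the rule to each of the 25 symbols of xxxxxxxxxxtxxyxxxxxxxxxyr gives the pieces xx xx xx xx xx xx xx xx xx xx xyr xx xx t xx xx xx xx xx xx xx xx xx t xxy, which concatenate to the answer.

xxxxxxxxxxxxxxxxxxxxxyrxxxxtxxxxxxxxxxxxxxxxxxtxxy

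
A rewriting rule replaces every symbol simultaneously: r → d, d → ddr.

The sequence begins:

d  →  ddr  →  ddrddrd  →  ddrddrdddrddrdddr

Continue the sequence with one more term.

Rewriting the 17 symbols of ddrddrdddrddrdddr one by one yields ddr ddr d ddr ddr d ddr ddr ddr d ddr ddr d ddr ddr ddr d; concatenated:

ddrddrdddrddrdddrddrddrdddrddrdddrddrddrd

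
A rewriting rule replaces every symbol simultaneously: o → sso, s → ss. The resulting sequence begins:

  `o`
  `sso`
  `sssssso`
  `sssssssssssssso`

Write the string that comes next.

φ(sssssssssssssso) expands symbol-by-symbol to ss ss ss ss ss ss ss ss ss ss ss ss ss ss sso; joining the 15 pieces gives the next term.

sssssssssssssssssssssssssssssso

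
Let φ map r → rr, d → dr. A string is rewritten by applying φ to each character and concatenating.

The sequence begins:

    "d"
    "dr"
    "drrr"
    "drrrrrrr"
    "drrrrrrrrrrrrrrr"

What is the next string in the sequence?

Replace each of the 16 characters of drrrrrrrrrrrrrrr in place — dr rr rr rr rr rr rr rr rr rr rr rr rr rr rr rr — and concatenate.

drrrrrrrrrrrrrrrrrrrrrrrrrrrrrrr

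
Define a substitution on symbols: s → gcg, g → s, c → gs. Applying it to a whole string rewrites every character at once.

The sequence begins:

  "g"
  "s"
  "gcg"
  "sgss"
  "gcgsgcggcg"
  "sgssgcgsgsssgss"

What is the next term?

gcgsgcggcgsgssgcgsgcggcggcgsgcggcg

Applying the rule to each of the 15 symbols of sgssgcgsgsssgss gives the pieces gcg s gcg gcg s gs s gcg s gcg gcg gcg s gcg gcg, which concatenate to the answer.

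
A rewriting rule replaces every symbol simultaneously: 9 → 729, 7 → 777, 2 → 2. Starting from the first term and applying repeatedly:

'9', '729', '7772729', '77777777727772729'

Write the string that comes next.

Replace each of the 17 characters of 77777777727772729 in place — 777 777 777 777 777 777 777 777 777 2 777 777 777 2 777 2 729 — and concatenate.

777777777777777777777777777277777777727772729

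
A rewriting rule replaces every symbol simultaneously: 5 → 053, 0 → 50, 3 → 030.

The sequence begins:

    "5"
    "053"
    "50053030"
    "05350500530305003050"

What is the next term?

Applying the rule to each of the 20 symbols of 05350500530305003050 gives the pieces 50 053 030 053 50 053 50 50 053 030 50 030 50 053 50 50 030 50 053 50, which concatenate to the answer.

50053030053500535050053030500305005350500305005350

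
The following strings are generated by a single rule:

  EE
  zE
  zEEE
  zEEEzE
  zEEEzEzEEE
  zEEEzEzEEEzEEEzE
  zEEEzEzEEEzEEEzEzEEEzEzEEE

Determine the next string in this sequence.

From term 3 onward, concatenate the last term with the second-to-last: zE·EE = zEEE, zEEE·zE = zEEEzE, …
Continuing: zEEEzEzEEEzEEEzEzEEEzEzEEE · zEEEzEzEEEzEEEzE gives term 8.

zEEEzEzEEEzEEEzEzEEEzEzEEEzEEEzEzEEEzEEEzE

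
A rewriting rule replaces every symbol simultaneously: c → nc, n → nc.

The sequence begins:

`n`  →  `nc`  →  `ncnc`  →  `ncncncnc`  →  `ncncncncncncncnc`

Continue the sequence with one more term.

ncncncncncncncncncncncncncncncnc

Applying the rule to each of the 16 symbols of ncncncncncncncnc gives the pieces nc nc nc nc nc nc nc nc nc nc nc nc nc nc nc nc, which concatenate to the answer.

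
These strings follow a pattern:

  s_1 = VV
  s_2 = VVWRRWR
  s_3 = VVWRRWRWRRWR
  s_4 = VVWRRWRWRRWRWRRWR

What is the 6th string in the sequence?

Each term is the previous one with WRRWR appended.
From VVWRRWRWRRWRWRRWR, 2 further steps: VVWRRWRWRRWRWRRWR → VVWRRWRWRRWRWRRWRWRRWR → (answer).

VVWRRWRWRRWRWRRWRWRRWRWRRWR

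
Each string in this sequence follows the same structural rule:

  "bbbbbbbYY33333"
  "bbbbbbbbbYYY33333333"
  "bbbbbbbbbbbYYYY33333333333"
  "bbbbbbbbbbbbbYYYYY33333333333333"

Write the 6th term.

bbbbbbbbbbbbbbbbbYYYYYYY33333333333333333333

Reading off run lengths: b runs 7, 9, 11, 13; Y runs 2, 3, 4, 5; 3 runs 5, 8, 11, 14 — each is linear in n, where the shown terms are n = 2, 3, 4, 5.
At n = 7 the blocks have lengths 17, 7, 20.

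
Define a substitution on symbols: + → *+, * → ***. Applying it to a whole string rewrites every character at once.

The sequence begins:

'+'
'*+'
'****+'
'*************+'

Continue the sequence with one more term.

****************************************+

φ(*************+) expands symbol-by-symbol to *** *** *** *** *** *** *** *** *** *** *** *** *** *+; joining the 14 pieces gives the next term.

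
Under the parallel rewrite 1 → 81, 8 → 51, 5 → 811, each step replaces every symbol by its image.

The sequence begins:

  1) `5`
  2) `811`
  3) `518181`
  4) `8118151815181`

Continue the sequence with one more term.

φ(8118151815181) expands symbol-by-symbol to 51 81 81 51 81 811 81 51 81 811 81 51 81; joining the 13 pieces gives the next term.

5181815181811815181811815181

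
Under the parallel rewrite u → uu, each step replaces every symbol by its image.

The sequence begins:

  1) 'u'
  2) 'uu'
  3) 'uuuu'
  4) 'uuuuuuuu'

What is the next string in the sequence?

uuuuuuuuuuuuuuuu

Expanding uuuuuuuu: u→uu, u→uu, u→uu, u→uu, u→uu, u→uu, u→uu, u→uu. Concatenated: uu uu uu uu uu uu uu uu.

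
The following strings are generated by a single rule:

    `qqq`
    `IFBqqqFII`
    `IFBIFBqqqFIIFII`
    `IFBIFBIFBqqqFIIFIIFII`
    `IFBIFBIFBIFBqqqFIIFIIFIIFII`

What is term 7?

IFBIFBIFBIFBIFBIFBqqqFIIFIIFIIFIIFIIFII

Each term wraps the previous one in IFB on the left and FII on the right.
From IFBIFBIFBIFBqqqFIIFIIFIIFII, 2 further steps: IFBIFBIFBIFBqqqFIIFIIFIIFII → IFBIFBIFBIFBIFBqqqFIIFIIFIIFIIFII → (answer).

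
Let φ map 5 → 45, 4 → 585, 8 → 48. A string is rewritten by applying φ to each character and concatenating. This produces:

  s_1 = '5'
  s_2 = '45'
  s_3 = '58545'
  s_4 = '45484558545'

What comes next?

Expanding 45484558545: 4→585, 5→45, 4→585, 8→48, 4→585, 5→45, 5→45, 8→48, 5→45, 4→585, 5→45. Concatenated: 585 45 585 48 585 45 45 48 45 585 45.

58545585485854545484558545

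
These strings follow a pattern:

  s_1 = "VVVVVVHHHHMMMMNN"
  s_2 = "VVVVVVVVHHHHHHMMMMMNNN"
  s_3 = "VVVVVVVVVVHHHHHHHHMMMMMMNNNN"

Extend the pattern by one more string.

VVVVVVVVVVVVHHHHHHHHHHMMMMMMMNNNNN

The n-th term is 2n+2 V's then 2n H's then n+2 M's then n N's, where the shown terms are n = 2, 3, 4.
For the next term, n = 5, so the run lengths are 12, 10, 7, 5.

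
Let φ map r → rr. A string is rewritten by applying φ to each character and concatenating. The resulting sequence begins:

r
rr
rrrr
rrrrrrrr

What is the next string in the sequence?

Apply φ to rrrrrrrr symbol by symbol: r→rr, r→rr, r→rr, r→rr, r→rr, r→rr, r→rr, r→rr; joined: rr rr rr rr rr rr rr rr.

rrrrrrrrrrrrrrrr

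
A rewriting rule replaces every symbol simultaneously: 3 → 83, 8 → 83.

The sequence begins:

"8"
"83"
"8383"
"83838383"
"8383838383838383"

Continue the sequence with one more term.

Rewriting the 16 symbols of 8383838383838383 one by one yields 83 83 83 83 83 83 83 83 83 83 83 83 83 83 83 83; concatenated:

83838383838383838383838383838383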